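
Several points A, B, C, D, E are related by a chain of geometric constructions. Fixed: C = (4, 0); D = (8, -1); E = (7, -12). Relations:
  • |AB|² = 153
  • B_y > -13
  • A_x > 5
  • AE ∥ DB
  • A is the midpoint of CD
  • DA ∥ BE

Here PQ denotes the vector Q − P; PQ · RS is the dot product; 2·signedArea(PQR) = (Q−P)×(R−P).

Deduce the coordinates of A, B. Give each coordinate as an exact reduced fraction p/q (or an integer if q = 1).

A = (6, -1/2)
B = (9, -25/2)

1. A_x = 6  [A is the midpoint of CD]
2. A_y = -1/2  [A is the midpoint of CD]
   → A = (6, -1/2)
3. B_x = 9  [DA ∥ BE ∩ AE ∥ DB]
4. B_y = -25/2  [DA ∥ BE ∩ AE ∥ DB]
   → B = (9, -25/2)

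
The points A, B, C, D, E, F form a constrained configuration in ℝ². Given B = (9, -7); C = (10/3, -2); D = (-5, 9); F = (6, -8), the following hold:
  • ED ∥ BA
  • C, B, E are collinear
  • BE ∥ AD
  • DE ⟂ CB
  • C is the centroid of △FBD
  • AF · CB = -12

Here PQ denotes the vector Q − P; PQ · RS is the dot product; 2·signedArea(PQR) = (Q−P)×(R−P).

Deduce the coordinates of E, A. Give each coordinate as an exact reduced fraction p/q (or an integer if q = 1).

A = (2778/257, -1272/257)
E = (-1750/257, 1786/257)

1. E_x = -1750/257  [C, B, E are collinear ∩ DE ⟂ CB]
2. E_y = 1786/257  [C, B, E are collinear ∩ DE ⟂ CB]
   → E = (-1750/257, 1786/257)
3. A_x = 2778/257  [BE ∥ AD ∩ ED ∥ BA]
4. A_y = -1272/257  [BE ∥ AD ∩ ED ∥ BA]
   → A = (2778/257, -1272/257)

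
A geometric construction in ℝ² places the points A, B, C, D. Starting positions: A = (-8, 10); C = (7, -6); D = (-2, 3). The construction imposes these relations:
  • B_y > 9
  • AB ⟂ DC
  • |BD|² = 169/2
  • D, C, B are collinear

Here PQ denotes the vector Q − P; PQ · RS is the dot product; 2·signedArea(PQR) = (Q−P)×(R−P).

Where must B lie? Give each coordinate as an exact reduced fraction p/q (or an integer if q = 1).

1. B_x = -17/2  [D, C, B are collinear ∩ AB ⟂ DC]
2. B_y = 19/2  [D, C, B are collinear ∩ AB ⟂ DC]
   → B = (-17/2, 19/2)

B = (-17/2, 19/2)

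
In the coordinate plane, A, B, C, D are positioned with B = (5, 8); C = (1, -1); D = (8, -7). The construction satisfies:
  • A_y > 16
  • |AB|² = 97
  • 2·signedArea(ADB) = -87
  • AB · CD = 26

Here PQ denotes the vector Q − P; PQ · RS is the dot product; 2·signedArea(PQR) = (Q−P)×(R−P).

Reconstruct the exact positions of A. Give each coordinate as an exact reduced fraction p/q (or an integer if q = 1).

A = (9, 17)

1. A_x = 9  [AB · CD = 26 ∩ 2·signedArea(ADB) = -87]
2. A_y = 17  [AB · CD = 26 ∩ 2·signedArea(ADB) = -87]
   → A = (9, 17)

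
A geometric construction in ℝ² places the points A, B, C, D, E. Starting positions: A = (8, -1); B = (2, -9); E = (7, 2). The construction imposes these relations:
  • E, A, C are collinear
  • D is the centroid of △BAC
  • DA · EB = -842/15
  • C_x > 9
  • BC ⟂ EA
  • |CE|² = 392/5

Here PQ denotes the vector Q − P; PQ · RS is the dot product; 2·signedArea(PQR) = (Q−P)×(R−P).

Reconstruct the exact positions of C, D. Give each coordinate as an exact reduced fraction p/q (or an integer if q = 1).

1. C_x = 49/5  [E, A, C are collinear ∩ BC ⟂ EA]
2. C_y = -32/5  [E, A, C are collinear ∩ BC ⟂ EA]
   → C = (49/5, -32/5)
3. D_x = 33/5  [D is the centroid of △BAC]
4. D_y = -82/15  [D is the centroid of △BAC]
   → D = (33/5, -82/15)

C = (49/5, -32/5)
D = (33/5, -82/15)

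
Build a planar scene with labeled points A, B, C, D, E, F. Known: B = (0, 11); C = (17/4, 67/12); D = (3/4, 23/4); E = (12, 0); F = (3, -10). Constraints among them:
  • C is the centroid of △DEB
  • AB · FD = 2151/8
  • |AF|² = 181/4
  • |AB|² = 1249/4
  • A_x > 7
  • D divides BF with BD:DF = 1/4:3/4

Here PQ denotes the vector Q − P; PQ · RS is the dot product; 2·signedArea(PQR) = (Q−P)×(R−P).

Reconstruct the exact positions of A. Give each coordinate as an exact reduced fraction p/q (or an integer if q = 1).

A = (15/2, -5)

1. A_x = 15/2  [line 9/4·x + -63/4·y + -765/8 = 0 ∩ |AB|² = 1249/4]
2. A_y = -5  [line 9/4·x + -63/4·y + -765/8 = 0 ∩ |AB|² = 1249/4]
   → A = (15/2, -5)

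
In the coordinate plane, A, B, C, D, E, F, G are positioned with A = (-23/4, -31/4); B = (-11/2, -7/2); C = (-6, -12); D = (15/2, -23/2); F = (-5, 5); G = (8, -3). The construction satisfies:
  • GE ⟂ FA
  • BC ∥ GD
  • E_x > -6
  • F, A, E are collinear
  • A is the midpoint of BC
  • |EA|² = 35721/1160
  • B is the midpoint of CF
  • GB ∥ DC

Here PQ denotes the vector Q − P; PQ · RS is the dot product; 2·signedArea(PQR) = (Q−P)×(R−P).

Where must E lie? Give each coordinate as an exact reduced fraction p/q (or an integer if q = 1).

1. E_x = -1573/290  [F, A, E are collinear ∩ GE ⟂ FA]
2. E_y = -641/290  [F, A, E are collinear ∩ GE ⟂ FA]
   → E = (-1573/290, -641/290)

E = (-1573/290, -641/290)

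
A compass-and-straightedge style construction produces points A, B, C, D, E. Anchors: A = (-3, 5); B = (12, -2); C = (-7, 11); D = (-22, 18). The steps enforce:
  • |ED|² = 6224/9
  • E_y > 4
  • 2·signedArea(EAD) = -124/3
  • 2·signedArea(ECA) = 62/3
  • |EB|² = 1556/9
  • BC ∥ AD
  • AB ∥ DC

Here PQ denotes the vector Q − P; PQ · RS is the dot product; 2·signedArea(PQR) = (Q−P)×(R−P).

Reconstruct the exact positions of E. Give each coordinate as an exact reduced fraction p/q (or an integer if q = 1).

E = (2/3, 14/3)

1. E_x = 2/3  [2·signedArea(EAD) = -124/3 ∩ 2·signedArea(ECA) = 62/3]
2. E_y = 14/3  [2·signedArea(EAD) = -124/3 ∩ 2·signedArea(ECA) = 62/3]
   → E = (2/3, 14/3)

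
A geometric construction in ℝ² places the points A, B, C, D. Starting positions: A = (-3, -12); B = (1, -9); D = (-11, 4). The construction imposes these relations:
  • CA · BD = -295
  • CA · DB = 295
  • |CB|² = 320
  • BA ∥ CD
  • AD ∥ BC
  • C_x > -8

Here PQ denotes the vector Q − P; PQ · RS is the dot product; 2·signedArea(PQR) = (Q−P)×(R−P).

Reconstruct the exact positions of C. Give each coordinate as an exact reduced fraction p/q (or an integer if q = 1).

1. C_x = -7  [BA ∥ CD ∩ AD ∥ BC]
2. C_y = 7  [BA ∥ CD ∩ AD ∥ BC]
   → C = (-7, 7)

C = (-7, 7)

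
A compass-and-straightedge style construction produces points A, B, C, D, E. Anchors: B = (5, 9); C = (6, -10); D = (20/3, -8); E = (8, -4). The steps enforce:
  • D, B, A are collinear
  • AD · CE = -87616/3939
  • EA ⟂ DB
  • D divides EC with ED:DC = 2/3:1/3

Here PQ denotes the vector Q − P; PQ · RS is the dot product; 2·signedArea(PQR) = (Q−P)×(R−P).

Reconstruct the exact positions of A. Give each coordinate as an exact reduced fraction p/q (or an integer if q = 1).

1. A_x = 8260/1313  [D, B, A are collinear ∩ EA ⟂ DB]
2. A_y = -5472/1313  [D, B, A are collinear ∩ EA ⟂ DB]
   → A = (8260/1313, -5472/1313)

A = (8260/1313, -5472/1313)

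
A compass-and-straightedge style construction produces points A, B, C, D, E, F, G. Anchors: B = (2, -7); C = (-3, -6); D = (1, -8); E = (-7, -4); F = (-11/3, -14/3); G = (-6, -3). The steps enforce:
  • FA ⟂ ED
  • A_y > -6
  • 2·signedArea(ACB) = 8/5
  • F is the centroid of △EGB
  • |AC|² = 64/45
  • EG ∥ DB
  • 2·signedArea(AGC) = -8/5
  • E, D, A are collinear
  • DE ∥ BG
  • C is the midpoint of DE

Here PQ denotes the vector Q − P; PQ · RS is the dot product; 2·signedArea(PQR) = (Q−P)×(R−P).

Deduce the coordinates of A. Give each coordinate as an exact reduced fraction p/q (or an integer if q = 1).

A = (-61/15, -82/15)

1. A_x = -61/15  [E, D, A are collinear ∩ FA ⟂ ED]
2. A_y = -82/15  [E, D, A are collinear ∩ FA ⟂ ED]
   → A = (-61/15, -82/15)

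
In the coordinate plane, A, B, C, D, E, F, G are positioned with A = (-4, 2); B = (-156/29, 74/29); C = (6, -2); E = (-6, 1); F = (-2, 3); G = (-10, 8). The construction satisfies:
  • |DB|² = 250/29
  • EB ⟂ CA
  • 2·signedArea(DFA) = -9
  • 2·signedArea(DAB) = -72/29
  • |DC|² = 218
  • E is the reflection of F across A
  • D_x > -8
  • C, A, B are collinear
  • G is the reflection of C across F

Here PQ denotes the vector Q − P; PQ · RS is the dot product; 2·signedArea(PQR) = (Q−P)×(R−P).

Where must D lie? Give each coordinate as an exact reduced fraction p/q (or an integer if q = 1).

D = (-7, 5)

1. D_x = -7  [2·signedArea(DFA) = -9 ∩ 2·signedArea(DAB) = -72/29]
2. D_y = 5  [2·signedArea(DFA) = -9 ∩ 2·signedArea(DAB) = -72/29]
   → D = (-7, 5)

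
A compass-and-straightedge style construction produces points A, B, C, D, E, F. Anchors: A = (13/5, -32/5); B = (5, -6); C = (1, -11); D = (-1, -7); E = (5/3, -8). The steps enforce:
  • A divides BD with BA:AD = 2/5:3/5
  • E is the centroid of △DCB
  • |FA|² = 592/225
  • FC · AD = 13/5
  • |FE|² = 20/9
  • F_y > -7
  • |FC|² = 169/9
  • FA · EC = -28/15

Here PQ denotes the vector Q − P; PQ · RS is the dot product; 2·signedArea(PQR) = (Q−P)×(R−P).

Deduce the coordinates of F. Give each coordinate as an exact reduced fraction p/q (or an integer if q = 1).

F = (1, -20/3)

1. F_x = 1  [FC · AD = 13/5 ∩ FA · EC = -28/15]
2. F_y = -20/3  [FC · AD = 13/5 ∩ FA · EC = -28/15]
   → F = (1, -20/3)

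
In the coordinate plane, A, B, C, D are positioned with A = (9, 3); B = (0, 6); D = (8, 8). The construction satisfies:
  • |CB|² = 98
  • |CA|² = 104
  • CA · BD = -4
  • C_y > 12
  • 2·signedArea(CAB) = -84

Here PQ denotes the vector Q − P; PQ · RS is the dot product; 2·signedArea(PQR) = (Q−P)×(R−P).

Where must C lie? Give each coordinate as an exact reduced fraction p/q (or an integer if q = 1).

1. C_x = 7  [2·signedArea(CAB) = -84 ∩ CA · BD = -4]
2. C_y = 13  [2·signedArea(CAB) = -84 ∩ CA · BD = -4]
   → C = (7, 13)

C = (7, 13)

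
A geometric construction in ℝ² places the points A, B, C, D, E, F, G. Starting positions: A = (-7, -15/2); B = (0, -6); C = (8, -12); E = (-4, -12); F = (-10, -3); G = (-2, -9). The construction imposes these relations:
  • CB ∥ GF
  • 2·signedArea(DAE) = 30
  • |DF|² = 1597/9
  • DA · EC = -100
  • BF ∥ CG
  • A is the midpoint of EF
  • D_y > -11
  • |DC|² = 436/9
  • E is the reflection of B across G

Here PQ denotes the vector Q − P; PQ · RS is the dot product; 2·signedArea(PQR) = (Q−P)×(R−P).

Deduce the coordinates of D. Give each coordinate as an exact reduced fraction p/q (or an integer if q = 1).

1. D_x = 4/3  [DA · EC = -100 ∩ 2·signedArea(DAE) = 30]
2. D_y = -10  [DA · EC = -100 ∩ 2·signedArea(DAE) = 30]
   → D = (4/3, -10)

D = (4/3, -10)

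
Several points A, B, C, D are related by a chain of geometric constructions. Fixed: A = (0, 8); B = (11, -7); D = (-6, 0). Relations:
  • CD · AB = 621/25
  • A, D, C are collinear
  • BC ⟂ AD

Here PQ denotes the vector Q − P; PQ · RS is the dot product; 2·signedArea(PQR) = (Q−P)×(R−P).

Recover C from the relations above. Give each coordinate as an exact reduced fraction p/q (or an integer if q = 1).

1. C_x = -81/25  [A, D, C are collinear ∩ BC ⟂ AD]
2. C_y = 92/25  [A, D, C are collinear ∩ BC ⟂ AD]
   → C = (-81/25, 92/25)

C = (-81/25, 92/25)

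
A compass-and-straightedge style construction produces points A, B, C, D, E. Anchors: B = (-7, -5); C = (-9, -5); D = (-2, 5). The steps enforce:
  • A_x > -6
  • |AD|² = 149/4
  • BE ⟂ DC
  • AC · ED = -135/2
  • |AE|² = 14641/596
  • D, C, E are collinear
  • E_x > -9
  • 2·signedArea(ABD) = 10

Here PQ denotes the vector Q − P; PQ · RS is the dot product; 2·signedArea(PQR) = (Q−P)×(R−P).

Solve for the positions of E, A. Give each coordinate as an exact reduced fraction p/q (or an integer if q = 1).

A = (-11/2, 0)
E = (-1243/149, -605/149)

1. E_x = -1243/149  [D, C, E are collinear ∩ BE ⟂ DC]
2. E_y = -605/149  [D, C, E are collinear ∩ BE ⟂ DC]
   → E = (-1243/149, -605/149)
3. A_x = -11/2  [AC · ED = -135/2 ∩ 2·signedArea(ABD) = 10]
4. A_y = 0  [AC · ED = -135/2 ∩ 2·signedArea(ABD) = 10]
   → A = (-11/2, 0)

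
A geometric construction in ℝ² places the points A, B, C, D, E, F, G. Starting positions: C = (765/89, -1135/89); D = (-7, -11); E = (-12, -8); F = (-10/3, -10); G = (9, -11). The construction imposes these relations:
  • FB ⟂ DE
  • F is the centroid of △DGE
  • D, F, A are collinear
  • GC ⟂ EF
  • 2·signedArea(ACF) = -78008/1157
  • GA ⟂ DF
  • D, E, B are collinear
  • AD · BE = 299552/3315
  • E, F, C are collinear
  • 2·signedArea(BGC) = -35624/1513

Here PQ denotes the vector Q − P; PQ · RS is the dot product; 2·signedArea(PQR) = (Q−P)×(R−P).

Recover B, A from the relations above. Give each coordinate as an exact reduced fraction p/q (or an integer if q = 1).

A = (513/65, -451/65)
B = (-242/51, -210/17)

1. B_x = -242/51  [D, E, B are collinear ∩ FB ⟂ DE]
2. B_y = -210/17  [D, E, B are collinear ∩ FB ⟂ DE]
   → B = (-242/51, -210/17)
3. A_x = 513/65  [D, F, A are collinear ∩ GA ⟂ DF]
4. A_y = -451/65  [D, F, A are collinear ∩ GA ⟂ DF]
   → A = (513/65, -451/65)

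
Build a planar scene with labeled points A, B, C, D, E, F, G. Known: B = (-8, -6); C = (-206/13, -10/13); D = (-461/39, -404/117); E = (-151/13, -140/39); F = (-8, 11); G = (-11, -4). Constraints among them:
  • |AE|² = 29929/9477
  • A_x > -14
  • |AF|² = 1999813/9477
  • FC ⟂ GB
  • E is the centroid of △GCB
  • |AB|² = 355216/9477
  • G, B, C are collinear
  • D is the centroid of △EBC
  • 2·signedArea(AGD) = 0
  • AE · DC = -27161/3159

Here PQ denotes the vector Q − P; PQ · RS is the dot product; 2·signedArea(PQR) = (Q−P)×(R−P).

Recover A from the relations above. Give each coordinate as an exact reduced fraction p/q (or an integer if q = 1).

A = (-1532/117, -914/351)

1. A_x = -1532/117  [2·signedArea(AGD) = 0 ∩ AE · DC = -27161/3159]
2. A_y = -914/351  [2·signedArea(AGD) = 0 ∩ AE · DC = -27161/3159]
   → A = (-1532/117, -914/351)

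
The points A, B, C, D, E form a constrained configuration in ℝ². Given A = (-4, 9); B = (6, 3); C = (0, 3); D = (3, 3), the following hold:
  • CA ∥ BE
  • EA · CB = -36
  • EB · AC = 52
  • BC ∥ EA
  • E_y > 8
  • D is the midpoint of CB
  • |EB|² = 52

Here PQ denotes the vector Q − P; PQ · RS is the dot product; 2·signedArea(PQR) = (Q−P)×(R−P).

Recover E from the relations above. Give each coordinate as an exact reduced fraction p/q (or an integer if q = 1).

1. E_x = 2  [BC ∥ EA ∩ CA ∥ BE]
2. E_y = 9  [BC ∥ EA ∩ CA ∥ BE]
   → E = (2, 9)

E = (2, 9)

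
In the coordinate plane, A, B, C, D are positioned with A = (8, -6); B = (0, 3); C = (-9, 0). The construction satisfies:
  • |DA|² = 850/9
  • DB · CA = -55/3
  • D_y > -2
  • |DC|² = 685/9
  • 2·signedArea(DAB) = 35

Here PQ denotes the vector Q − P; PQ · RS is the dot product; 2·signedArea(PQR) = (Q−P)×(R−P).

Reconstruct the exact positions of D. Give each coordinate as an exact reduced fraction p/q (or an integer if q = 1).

D = (-1/3, -1)

1. D_x = -1/3  [2·signedArea(DAB) = 35 ∩ DB · CA = -55/3]
2. D_y = -1  [2·signedArea(DAB) = 35 ∩ DB · CA = -55/3]
   → D = (-1/3, -1)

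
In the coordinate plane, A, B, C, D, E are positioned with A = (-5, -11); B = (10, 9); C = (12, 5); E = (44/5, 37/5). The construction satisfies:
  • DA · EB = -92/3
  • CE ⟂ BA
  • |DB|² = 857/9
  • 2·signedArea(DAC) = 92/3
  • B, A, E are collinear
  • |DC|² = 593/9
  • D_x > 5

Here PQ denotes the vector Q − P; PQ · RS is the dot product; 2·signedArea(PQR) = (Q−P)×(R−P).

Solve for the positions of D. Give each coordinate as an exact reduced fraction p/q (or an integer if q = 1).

D = (79/15, 7/15)

1. D_x = 79/15  [2·signedArea(DAC) = 92/3 ∩ DA · EB = -92/3]
2. D_y = 7/15  [2·signedArea(DAC) = 92/3 ∩ DA · EB = -92/3]
   → D = (79/15, 7/15)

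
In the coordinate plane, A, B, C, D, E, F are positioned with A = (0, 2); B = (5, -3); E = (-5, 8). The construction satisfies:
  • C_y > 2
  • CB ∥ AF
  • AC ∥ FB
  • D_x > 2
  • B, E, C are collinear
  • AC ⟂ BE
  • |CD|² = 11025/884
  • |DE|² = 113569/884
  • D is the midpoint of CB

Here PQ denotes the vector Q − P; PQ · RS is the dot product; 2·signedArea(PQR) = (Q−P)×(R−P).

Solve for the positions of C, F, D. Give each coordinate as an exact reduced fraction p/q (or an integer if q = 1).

1. C_x = 55/221  [B, E, C are collinear ∩ AC ⟂ BE]
2. C_y = 492/221  [B, E, C are collinear ∩ AC ⟂ BE]
   → C = (55/221, 492/221)
3. F_x = 1050/221  [AC ∥ FB ∩ CB ∥ AF]
4. F_y = -713/221  [AC ∥ FB ∩ CB ∥ AF]
   → F = (1050/221, -713/221)
5. D_x = 580/221  [D is the midpoint of CB]
6. D_y = -171/442  [D is the midpoint of CB]
   → D = (580/221, -171/442)

C = (55/221, 492/221)
D = (580/221, -171/442)
F = (1050/221, -713/221)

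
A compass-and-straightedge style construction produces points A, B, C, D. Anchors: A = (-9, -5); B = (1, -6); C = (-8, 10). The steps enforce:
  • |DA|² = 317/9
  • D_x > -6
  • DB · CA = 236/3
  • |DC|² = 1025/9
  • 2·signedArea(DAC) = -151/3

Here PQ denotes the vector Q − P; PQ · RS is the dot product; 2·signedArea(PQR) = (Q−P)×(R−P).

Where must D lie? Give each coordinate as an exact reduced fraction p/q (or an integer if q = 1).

1. D_x = -16/3  [2·signedArea(DAC) = -151/3 ∩ DB · CA = 236/3]
2. D_y = -1/3  [2·signedArea(DAC) = -151/3 ∩ DB · CA = 236/3]
   → D = (-16/3, -1/3)

D = (-16/3, -1/3)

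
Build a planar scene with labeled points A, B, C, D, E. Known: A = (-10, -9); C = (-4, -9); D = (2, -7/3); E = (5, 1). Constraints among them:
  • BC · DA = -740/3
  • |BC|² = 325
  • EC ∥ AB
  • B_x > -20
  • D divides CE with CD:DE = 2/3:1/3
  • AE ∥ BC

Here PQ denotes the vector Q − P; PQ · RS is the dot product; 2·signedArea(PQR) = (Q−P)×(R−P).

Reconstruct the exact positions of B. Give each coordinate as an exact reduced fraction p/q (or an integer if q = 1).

1. B_x = -19  [AE ∥ BC ∩ EC ∥ AB]
2. B_y = -19  [AE ∥ BC ∩ EC ∥ AB]
   → B = (-19, -19)

B = (-19, -19)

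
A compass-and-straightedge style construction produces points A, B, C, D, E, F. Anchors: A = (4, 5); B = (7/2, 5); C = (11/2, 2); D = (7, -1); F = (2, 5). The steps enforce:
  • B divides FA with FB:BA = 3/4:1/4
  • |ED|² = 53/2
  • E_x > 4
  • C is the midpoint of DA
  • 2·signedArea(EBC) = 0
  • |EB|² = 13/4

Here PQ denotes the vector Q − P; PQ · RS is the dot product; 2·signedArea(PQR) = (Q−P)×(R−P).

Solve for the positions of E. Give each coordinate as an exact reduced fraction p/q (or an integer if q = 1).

1. E_x = 9/2  [line 3·x + 2·y + -41/2 = 0 ∩ |EB|² = 13/4]
2. E_y = 7/2  [line 3·x + 2·y + -41/2 = 0 ∩ |EB|² = 13/4]
   → E = (9/2, 7/2)

E = (9/2, 7/2)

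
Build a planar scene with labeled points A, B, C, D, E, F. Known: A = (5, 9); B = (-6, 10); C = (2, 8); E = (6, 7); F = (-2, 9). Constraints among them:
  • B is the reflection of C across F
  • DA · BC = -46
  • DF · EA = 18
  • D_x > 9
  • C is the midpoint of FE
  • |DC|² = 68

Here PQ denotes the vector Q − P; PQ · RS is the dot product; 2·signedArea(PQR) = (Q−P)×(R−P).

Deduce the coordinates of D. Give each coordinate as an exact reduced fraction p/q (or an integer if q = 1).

1. D_x = 10  [DA · BC = -46 ∩ DF · EA = 18]
2. D_y = 6  [DA · BC = -46 ∩ DF · EA = 18]
   → D = (10, 6)

D = (10, 6)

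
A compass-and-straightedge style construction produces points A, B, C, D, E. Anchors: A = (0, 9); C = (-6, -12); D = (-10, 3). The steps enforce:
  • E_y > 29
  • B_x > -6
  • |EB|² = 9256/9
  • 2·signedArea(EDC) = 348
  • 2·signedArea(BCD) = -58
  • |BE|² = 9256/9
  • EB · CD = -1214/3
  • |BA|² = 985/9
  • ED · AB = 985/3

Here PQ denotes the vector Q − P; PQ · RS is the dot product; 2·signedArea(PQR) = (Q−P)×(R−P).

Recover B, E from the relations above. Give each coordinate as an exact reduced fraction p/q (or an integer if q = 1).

B = (-16/3, 0)
E = (6, 30)

1. B_x = -16/3  [line -15·x + -4·y + -80 = 0 ∩ |BA|² = 985/9]
2. B_y = 0  [line -15·x + -4·y + -80 = 0 ∩ |BA|² = 985/9]
   → B = (-16/3, 0)
3. E_x = 6  [ED · AB = 985/3 ∩ EB · CD = -1214/3]
4. E_y = 30  [ED · AB = 985/3 ∩ EB · CD = -1214/3]
   → E = (6, 30)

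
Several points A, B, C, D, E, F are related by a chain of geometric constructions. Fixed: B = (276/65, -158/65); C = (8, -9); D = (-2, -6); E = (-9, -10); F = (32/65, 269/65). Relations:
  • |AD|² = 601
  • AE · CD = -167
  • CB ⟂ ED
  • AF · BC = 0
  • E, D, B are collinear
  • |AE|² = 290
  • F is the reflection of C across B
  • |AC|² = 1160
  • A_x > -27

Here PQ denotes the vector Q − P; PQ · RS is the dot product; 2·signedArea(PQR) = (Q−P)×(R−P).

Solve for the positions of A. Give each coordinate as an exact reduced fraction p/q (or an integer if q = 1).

A = (-26, -11)

1. A_x = -26  [AF · BC = 0 ∩ AE · CD = -167]
2. A_y = -11  [AF · BC = 0 ∩ AE · CD = -167]
   → A = (-26, -11)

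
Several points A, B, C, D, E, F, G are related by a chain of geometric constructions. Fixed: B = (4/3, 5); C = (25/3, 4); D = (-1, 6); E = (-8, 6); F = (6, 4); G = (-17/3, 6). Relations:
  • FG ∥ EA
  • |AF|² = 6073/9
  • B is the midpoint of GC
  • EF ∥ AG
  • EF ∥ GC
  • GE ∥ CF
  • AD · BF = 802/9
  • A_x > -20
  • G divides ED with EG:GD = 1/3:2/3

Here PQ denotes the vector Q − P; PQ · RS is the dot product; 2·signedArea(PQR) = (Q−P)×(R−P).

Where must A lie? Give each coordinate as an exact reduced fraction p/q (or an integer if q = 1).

1. A_x = -59/3  [EF ∥ AG ∩ FG ∥ EA]
2. A_y = 8  [EF ∥ AG ∩ FG ∥ EA]
   → A = (-59/3, 8)

A = (-59/3, 8)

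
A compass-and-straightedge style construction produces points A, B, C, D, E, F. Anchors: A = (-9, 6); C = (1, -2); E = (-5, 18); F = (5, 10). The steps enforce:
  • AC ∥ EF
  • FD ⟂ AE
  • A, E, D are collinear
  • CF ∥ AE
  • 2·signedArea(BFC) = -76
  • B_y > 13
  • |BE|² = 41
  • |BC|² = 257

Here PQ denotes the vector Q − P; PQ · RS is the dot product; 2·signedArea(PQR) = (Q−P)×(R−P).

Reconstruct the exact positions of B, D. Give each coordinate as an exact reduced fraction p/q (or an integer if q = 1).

B = (0, 14)
D = (-32/5, 69/5)

1. B_x = 0  [line 12·x + -4·y + 56 = 0 ∩ |BC|² = 257]
2. B_y = 14  [line 12·x + -4·y + 56 = 0 ∩ |BC|² = 257]
   → B = (0, 14)
3. D_x = -32/5  [A, E, D are collinear ∩ FD ⟂ AE]
4. D_y = 69/5  [A, E, D are collinear ∩ FD ⟂ AE]
   → D = (-32/5, 69/5)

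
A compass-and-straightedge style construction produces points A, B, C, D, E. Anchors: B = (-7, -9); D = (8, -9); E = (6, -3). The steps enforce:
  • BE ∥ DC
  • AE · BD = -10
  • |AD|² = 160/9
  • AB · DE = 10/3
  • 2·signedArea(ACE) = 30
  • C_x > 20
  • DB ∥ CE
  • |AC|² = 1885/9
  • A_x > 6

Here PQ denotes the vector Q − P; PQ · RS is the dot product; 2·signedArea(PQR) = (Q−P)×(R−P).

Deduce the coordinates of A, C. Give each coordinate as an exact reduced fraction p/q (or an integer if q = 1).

A = (20/3, -5)
C = (21, -3)

1. A_x = 20/3  [AE · BD = -10 ∩ AB · DE = 10/3]
2. A_y = -5  [AE · BD = -10 ∩ AB · DE = 10/3]
   → A = (20/3, -5)
3. C_x = 21  [DB ∥ CE ∩ BE ∥ DC]
4. C_y = -3  [DB ∥ CE ∩ BE ∥ DC]
   → C = (21, -3)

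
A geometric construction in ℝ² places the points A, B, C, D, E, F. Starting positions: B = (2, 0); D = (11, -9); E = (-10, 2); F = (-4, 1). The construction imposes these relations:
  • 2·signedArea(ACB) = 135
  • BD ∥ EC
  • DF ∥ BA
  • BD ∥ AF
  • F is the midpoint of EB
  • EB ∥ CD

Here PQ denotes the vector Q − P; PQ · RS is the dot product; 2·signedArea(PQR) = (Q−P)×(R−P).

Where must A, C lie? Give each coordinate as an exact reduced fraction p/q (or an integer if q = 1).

A = (-13, 10)
C = (-1, -7)

1. A_x = -13  [BD ∥ AF ∩ DF ∥ BA]
2. A_y = 10  [BD ∥ AF ∩ DF ∥ BA]
   → A = (-13, 10)
3. C_x = -1  [EB ∥ CD ∩ BD ∥ EC]
4. C_y = -7  [EB ∥ CD ∩ BD ∥ EC]
   → C = (-1, -7)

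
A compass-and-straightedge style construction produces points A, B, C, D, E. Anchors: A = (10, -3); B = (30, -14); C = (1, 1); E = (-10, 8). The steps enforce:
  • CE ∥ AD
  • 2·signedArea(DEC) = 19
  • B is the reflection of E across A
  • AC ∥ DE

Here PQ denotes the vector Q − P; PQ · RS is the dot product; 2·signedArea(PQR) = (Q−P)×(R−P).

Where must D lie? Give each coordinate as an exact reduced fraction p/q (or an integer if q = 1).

1. D_x = -1  [AC ∥ DE ∩ CE ∥ AD]
2. D_y = 4  [AC ∥ DE ∩ CE ∥ AD]
   → D = (-1, 4)

D = (-1, 4)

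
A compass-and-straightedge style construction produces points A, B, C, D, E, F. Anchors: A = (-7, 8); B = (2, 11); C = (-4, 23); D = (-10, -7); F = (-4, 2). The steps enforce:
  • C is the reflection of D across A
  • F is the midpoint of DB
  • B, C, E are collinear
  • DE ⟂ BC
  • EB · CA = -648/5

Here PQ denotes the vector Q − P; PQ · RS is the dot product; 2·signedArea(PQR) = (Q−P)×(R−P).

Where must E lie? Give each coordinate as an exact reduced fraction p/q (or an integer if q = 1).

E = (34/5, 7/5)

1. E_x = 34/5  [B, C, E are collinear ∩ DE ⟂ BC]
2. E_y = 7/5  [B, C, E are collinear ∩ DE ⟂ BC]
   → E = (34/5, 7/5)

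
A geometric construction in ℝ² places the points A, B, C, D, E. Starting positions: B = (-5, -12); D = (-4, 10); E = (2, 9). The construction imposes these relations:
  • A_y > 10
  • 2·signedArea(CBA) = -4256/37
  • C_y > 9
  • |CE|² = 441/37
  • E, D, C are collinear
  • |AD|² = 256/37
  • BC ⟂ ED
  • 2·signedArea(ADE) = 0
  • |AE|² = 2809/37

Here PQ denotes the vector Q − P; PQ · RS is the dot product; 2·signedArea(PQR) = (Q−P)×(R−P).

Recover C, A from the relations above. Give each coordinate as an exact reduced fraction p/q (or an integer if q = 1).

1. C_x = -52/37  [E, D, C are collinear ∩ BC ⟂ ED]
2. C_y = 354/37  [E, D, C are collinear ∩ BC ⟂ ED]
   → C = (-52/37, 354/37)
3. A_x = -244/37  [2·signedArea(ADE) = 0 ∩ 2·signedArea(CBA) = -4256/37]
4. A_y = 386/37  [2·signedArea(ADE) = 0 ∩ 2·signedArea(CBA) = -4256/37]
   → A = (-244/37, 386/37)

A = (-244/37, 386/37)
C = (-52/37, 354/37)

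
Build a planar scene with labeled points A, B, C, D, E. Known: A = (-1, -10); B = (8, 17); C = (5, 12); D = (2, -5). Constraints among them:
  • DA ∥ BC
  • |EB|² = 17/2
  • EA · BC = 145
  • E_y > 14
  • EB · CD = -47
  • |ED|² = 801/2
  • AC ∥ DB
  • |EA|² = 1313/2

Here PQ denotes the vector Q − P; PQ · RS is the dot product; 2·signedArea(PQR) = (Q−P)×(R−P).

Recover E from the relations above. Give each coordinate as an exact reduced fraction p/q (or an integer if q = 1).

E = (13/2, 29/2)

1. E_x = 13/2  [EA · BC = 145 ∩ EB · CD = -47]
2. E_y = 29/2  [EA · BC = 145 ∩ EB · CD = -47]
   → E = (13/2, 29/2)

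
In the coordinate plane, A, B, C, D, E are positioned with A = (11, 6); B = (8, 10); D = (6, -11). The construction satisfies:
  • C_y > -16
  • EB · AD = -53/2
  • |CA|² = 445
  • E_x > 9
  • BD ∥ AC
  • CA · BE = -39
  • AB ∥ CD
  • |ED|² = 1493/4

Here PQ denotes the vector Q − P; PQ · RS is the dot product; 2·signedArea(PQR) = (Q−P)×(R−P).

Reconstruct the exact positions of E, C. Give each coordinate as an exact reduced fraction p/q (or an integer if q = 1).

1. C_x = 9  [AB ∥ CD ∩ BD ∥ AC]
2. C_y = -15  [AB ∥ CD ∩ BD ∥ AC]
   → C = (9, -15)
3. E_x = 19/2  [EB · AD = -53/2 ∩ CA · BE = -39]
4. E_y = 8  [EB · AD = -53/2 ∩ CA · BE = -39]
   → E = (19/2, 8)

C = (9, -15)
E = (19/2, 8)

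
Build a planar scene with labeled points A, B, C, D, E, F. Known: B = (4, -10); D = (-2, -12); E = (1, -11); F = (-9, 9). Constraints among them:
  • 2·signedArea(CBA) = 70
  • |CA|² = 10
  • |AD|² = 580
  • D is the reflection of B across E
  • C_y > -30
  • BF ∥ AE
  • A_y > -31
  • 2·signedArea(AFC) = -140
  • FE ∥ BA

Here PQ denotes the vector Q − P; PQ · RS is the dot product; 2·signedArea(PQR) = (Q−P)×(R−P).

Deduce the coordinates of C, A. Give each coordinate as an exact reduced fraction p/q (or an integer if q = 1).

1. A_x = 14  [BF ∥ AE ∩ FE ∥ BA]
2. A_y = -30  [BF ∥ AE ∩ FE ∥ BA]
   → A = (14, -30)
3. C_x = 17  [2·signedArea(CBA) = 70 ∩ 2·signedArea(AFC) = -140]
4. C_y = -29  [2·signedArea(CBA) = 70 ∩ 2·signedArea(AFC) = -140]
   → C = (17, -29)

A = (14, -30)
C = (17, -29)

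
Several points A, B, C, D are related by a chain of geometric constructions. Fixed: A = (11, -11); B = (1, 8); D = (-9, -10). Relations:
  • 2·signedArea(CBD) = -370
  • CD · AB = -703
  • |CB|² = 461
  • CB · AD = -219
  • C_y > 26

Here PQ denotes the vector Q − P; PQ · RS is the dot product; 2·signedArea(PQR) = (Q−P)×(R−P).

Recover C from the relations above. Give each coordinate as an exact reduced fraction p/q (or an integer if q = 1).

1. C_x = -9  [CD · AB = -703 ∩ CB · AD = -219]
2. C_y = 27  [CD · AB = -703 ∩ CB · AD = -219]
   → C = (-9, 27)

C = (-9, 27)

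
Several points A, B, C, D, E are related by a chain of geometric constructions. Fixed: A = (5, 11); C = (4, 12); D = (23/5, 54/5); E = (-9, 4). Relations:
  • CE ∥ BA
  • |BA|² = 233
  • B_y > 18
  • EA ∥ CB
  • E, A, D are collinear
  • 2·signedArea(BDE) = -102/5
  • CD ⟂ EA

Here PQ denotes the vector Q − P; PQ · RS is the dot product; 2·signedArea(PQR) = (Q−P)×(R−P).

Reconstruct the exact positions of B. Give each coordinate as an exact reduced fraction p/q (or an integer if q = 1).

1. B_x = 18  [CE ∥ BA ∩ EA ∥ CB]
2. B_y = 19  [CE ∥ BA ∩ EA ∥ CB]
   → B = (18, 19)

B = (18, 19)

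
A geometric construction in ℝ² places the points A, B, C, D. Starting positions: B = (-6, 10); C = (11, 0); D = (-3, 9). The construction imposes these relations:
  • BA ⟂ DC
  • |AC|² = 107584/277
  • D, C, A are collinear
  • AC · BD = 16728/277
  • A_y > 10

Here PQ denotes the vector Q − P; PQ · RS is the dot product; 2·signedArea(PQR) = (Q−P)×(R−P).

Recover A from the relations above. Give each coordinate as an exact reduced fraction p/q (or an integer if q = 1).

1. A_x = -1545/277  [D, C, A are collinear ∩ BA ⟂ DC]
2. A_y = 2952/277  [D, C, A are collinear ∩ BA ⟂ DC]
   → A = (-1545/277, 2952/277)

A = (-1545/277, 2952/277)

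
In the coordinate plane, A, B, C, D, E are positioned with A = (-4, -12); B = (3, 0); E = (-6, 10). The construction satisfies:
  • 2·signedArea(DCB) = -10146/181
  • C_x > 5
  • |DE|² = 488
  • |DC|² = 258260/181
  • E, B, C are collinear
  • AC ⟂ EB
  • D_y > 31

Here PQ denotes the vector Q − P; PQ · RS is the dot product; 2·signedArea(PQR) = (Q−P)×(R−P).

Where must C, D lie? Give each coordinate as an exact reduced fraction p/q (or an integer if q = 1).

C = (1056/181, -570/181)
D = (-8, 32)

1. C_x = 1056/181  [E, B, C are collinear ∩ AC ⟂ EB]
2. C_y = -570/181  [E, B, C are collinear ∩ AC ⟂ EB]
   → C = (1056/181, -570/181)
3. D_x = -8  [line -570/181·x + -513/181·y + 11856/181 = 0 ∩ |DE|² = 488]
4. D_y = 32  [line -570/181·x + -513/181·y + 11856/181 = 0 ∩ |DE|² = 488]
   → D = (-8, 32)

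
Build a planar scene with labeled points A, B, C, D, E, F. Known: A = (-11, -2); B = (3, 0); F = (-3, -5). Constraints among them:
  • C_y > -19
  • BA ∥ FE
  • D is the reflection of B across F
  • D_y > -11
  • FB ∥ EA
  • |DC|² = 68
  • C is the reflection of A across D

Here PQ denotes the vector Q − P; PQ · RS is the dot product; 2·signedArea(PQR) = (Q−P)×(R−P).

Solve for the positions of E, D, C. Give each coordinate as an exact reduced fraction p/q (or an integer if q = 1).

C = (-7, -18)
D = (-9, -10)
E = (-17, -7)

1. E_x = -17  [FB ∥ EA ∩ BA ∥ FE]
2. E_y = -7  [FB ∥ EA ∩ BA ∥ FE]
   → E = (-17, -7)
3. D_x = -9  [D is the reflection of B across F]
4. D_y = -10  [D is the reflection of B across F]
   → D = (-9, -10)
5. C_x = -7  [C is the reflection of A across D]
6. C_y = -18  [C is the reflection of A across D]
   → C = (-7, -18)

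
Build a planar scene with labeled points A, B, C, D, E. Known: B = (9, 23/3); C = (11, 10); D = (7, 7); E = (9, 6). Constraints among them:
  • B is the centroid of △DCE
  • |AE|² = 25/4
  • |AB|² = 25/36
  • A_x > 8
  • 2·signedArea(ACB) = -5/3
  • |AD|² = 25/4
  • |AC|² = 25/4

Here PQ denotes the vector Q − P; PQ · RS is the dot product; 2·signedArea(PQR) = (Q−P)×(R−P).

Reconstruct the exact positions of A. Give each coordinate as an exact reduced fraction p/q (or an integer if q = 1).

1. A_x = 9  [line 7/3·x + -2·y + -4 = 0 ∩ |AE|² = 25/4]
2. A_y = 17/2  [line 7/3·x + -2·y + -4 = 0 ∩ |AE|² = 25/4]
   → A = (9, 17/2)

A = (9, 17/2)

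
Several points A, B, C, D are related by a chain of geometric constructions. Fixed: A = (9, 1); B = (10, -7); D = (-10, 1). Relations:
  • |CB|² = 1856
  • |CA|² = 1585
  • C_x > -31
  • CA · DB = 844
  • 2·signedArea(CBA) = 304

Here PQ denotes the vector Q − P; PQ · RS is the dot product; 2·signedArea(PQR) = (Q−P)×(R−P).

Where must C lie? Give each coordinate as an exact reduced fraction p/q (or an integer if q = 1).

1. C_x = -30  [2·signedArea(CBA) = 304 ∩ CA · DB = 844]
2. C_y = 9  [2·signedArea(CBA) = 304 ∩ CA · DB = 844]
   → C = (-30, 9)

C = (-30, 9)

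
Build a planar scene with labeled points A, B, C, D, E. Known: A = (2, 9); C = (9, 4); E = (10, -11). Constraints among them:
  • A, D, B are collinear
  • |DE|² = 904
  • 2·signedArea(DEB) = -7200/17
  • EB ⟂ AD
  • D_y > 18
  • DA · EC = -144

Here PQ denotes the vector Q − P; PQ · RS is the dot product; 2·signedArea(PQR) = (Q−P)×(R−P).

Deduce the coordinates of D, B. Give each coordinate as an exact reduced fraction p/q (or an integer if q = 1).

1. D_x = 8  [line 1·x + -15·y + 277 = 0 ∩ |DE|² = 904]
2. D_y = 19  [line 1·x + -15·y + 277 = 0 ∩ |DE|² = 904]
   → D = (8, 19)
3. B_x = -80/17  [2·signedArea(DEB) = -7200/17 ∩ A, D, B are collinear]
4. B_y = -37/17  [2·signedArea(DEB) = -7200/17 ∩ A, D, B are collinear]
   → B = (-80/17, -37/17)

B = (-80/17, -37/17)
D = (8, 19)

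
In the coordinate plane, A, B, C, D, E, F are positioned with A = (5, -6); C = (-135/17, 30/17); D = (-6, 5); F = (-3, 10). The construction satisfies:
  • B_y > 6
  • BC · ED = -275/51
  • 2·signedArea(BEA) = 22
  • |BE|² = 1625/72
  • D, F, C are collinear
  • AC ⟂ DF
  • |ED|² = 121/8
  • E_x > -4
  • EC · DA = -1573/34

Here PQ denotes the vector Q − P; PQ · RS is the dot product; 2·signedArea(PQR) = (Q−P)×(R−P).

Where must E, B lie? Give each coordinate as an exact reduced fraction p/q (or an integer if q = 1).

1. E_x = -13/4  [line -11·x + 11·y + -121/2 = 0 ∩ |ED|² = 121/8]
2. E_y = 9/4  [line -11·x + 11·y + -121/2 = 0 ∩ |ED|² = 121/8]
   → E = (-13/4, 9/4)
3. B_x = -5  [2·signedArea(BEA) = 22 ∩ BC · ED = -275/51]
4. B_y = 20/3  [2·signedArea(BEA) = 22 ∩ BC · ED = -275/51]
   → B = (-5, 20/3)

B = (-5, 20/3)
E = (-13/4, 9/4)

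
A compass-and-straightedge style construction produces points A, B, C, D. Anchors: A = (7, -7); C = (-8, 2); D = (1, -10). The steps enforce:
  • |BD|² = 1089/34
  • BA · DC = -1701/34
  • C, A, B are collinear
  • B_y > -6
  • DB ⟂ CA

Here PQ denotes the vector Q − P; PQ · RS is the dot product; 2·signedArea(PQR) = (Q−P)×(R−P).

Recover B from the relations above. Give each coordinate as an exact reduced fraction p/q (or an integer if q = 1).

1. B_x = 133/34  [C, A, B are collinear ∩ DB ⟂ CA]
2. B_y = -175/34  [C, A, B are collinear ∩ DB ⟂ CA]
   → B = (133/34, -175/34)

B = (133/34, -175/34)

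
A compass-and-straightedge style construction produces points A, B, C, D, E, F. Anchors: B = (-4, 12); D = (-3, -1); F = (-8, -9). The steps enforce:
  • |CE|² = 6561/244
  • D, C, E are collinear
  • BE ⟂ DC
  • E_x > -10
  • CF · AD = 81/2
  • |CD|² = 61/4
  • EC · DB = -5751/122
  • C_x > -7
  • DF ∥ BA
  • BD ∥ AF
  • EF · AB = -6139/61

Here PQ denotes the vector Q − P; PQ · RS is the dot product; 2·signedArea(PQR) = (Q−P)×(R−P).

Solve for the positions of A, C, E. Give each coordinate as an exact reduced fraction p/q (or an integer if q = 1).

1. A_x = -9  [BD ∥ AF ∩ DF ∥ BA]
2. A_y = 4  [BD ∥ AF ∩ DF ∥ BA]
   → A = (-9, 4)
3. C_x = -6  [line -6·x + 5·y + -87/2 = 0 ∩ |CD|² = 61/4]
4. C_y = 3/2  [line -6·x + 5·y + -87/2 = 0 ∩ |CD|² = 61/4]
   → C = (-6, 3/2)
5. E_x = -609/61  [D, C, E are collinear ∩ BE ⟂ DC]
6. E_y = 294/61  [D, C, E are collinear ∩ BE ⟂ DC]
   → E = (-609/61, 294/61)

A = (-9, 4)
C = (-6, 3/2)
E = (-609/61, 294/61)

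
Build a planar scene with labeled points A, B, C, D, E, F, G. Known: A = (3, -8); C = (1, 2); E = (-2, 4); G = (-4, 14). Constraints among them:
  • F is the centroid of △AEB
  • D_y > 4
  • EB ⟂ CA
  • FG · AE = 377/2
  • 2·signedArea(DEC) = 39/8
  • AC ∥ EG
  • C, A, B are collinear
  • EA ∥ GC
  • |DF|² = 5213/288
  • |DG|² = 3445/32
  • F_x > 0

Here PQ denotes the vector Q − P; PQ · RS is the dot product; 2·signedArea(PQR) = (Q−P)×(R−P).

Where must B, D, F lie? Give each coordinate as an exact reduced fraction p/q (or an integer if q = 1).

B = (1/2, 9/2)
D = (-1/8, 35/8)
F = (1/2, 1/6)

1. B_x = 1/2  [C, A, B are collinear ∩ EB ⟂ CA]
2. B_y = 9/2  [C, A, B are collinear ∩ EB ⟂ CA]
   → B = (1/2, 9/2)
3. F_x = 1/2  [F is the centroid of △AEB]
4. F_y = 1/6  [F is the centroid of △AEB]
   → F = (1/2, 1/6)
5. D_x = -1/8  [line 2·x + 3·y + -103/8 = 0 ∩ |DF|² = 5213/288]
6. D_y = 35/8  [line 2·x + 3·y + -103/8 = 0 ∩ |DF|² = 5213/288]
   → D = (-1/8, 35/8)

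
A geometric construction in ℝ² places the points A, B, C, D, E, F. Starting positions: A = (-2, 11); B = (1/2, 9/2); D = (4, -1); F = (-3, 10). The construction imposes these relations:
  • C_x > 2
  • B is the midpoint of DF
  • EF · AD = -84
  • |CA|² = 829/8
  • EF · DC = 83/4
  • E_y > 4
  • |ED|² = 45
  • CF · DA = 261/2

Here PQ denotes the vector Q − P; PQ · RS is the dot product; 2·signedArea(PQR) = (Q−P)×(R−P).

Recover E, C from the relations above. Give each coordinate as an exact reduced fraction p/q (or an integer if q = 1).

1. E_x = 1  [line -6·x + 12·y + -54 = 0 ∩ |ED|² = 45]
2. E_y = 5  [line -6·x + 12·y + -54 = 0 ∩ |ED|² = 45]
   → E = (1, 5)
3. C_x = 9/4  [EF · DC = 83/4 ∩ CF · DA = 261/2]
4. C_y = 7/4  [EF · DC = 83/4 ∩ CF · DA = 261/2]
   → C = (9/4, 7/4)

C = (9/4, 7/4)
E = (1, 5)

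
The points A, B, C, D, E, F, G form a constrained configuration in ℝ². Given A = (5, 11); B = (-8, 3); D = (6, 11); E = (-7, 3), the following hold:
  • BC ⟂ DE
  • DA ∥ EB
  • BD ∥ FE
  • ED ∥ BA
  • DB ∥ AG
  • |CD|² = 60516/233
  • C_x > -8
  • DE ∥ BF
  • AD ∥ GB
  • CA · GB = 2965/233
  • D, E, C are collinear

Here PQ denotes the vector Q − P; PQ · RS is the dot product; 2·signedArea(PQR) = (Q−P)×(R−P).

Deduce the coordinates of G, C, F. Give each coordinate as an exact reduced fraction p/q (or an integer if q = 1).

C = (-1800/233, 595/233)
F = (-21, -5)
G = (-9, 3)

1. G_x = -9  [AD ∥ GB ∩ DB ∥ AG]
2. G_y = 3  [AD ∥ GB ∩ DB ∥ AG]
   → G = (-9, 3)
3. C_x = -1800/233  [D, E, C are collinear ∩ BC ⟂ DE]
4. C_y = 595/233  [D, E, C are collinear ∩ BC ⟂ DE]
   → C = (-1800/233, 595/233)
5. F_x = -21  [BD ∥ FE ∩ DE ∥ BF]
6. F_y = -5  [BD ∥ FE ∩ DE ∥ BF]
   → F = (-21, -5)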